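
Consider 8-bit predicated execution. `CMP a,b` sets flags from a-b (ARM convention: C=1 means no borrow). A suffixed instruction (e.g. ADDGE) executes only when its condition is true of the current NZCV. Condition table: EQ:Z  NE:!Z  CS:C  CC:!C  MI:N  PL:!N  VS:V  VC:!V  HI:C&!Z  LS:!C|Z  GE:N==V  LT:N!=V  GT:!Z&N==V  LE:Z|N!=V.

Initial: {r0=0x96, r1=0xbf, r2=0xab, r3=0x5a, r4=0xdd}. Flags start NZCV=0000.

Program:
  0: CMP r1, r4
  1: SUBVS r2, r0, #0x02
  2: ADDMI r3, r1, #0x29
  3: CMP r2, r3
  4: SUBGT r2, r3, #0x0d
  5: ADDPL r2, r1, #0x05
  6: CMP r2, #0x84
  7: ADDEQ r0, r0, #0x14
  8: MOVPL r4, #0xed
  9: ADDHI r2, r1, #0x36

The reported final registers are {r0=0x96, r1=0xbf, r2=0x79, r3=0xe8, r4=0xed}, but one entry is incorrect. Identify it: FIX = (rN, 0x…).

FIX = (r2, 0xf5)

[0] flags=1000 → (cmp)
[1] flags=1000 VS?F → skip
[2] flags=1000 MI?T → r3=0xe8
[3] flags=1000 → (cmp)
[4] flags=1000 GT?F → skip
[5] flags=1000 PL?F → skip
[6] flags=0010 → (cmp)
[7] flags=0010 EQ?F → skip
[8] flags=0010 PL?T → r4=0xed
[9] flags=0010 HI?T → r2=0xf5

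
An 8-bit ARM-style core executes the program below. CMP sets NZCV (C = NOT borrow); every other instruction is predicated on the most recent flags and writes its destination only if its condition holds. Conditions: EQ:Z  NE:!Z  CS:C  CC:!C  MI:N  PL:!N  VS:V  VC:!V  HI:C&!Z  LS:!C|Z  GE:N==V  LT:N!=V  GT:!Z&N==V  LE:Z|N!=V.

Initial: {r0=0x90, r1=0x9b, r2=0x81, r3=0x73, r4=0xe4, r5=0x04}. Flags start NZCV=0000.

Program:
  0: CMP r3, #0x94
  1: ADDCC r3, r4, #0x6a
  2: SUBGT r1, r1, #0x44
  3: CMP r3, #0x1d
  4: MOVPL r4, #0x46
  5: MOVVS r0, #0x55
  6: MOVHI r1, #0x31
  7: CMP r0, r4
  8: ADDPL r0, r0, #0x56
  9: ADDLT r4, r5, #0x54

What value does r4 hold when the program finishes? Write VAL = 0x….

[0] flags=1001 → (cmp)
[1] flags=1001 CC?T → r3=0x4e
[2] flags=1001 GT?T → r1=0x57
[3] flags=0010 → (cmp)
[4] flags=0010 PL?T → r4=0x46
[5] flags=0010 VS?F → skip
[6] flags=0010 HI?T → r1=0x31
[7] flags=0011 → (cmp)
[8] flags=0011 PL?T → r0=0xe6
[9] flags=0011 LT?T → r4=0x58

VAL = 0x58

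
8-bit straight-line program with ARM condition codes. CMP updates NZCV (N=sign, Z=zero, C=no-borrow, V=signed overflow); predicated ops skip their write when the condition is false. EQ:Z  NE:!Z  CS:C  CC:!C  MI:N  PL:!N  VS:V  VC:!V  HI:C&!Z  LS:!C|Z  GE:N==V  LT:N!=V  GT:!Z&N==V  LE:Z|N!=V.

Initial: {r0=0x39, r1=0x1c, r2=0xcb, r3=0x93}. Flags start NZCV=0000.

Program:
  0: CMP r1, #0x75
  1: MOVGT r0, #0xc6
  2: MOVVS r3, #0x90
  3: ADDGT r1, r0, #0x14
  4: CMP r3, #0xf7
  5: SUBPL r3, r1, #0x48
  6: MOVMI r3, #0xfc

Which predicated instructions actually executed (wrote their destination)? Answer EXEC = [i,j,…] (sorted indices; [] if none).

EXEC = [6]

[0] flags=1000 → (cmp)
[1] flags=1000 GT?F → skip
[2] flags=1000 VS?F → skip
[3] flags=1000 GT?F → skip
[4] flags=1000 → (cmp)
[5] flags=1000 PL?F → skip
[6] flags=1000 MI?T → r3=0xfc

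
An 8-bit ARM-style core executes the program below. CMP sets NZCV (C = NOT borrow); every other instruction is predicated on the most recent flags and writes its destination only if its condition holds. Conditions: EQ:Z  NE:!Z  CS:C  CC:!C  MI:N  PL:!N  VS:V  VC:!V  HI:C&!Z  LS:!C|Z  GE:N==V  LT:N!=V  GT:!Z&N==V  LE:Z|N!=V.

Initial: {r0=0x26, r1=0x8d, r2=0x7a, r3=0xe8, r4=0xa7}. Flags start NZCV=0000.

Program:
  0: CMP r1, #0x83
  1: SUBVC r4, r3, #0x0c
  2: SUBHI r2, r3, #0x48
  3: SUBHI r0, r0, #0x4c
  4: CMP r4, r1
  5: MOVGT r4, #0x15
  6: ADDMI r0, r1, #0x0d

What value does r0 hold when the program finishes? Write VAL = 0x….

VAL = 0xda

[0] flags=0010 → (cmp)
[1] flags=0010 VC?T → r4=0xdc
[2] flags=0010 HI?T → r2=0xa0
[3] flags=0010 HI?T → r0=0xda
[4] flags=0010 → (cmp)
[5] flags=0010 GT?T → r4=0x15
[6] flags=0010 MI?F → skip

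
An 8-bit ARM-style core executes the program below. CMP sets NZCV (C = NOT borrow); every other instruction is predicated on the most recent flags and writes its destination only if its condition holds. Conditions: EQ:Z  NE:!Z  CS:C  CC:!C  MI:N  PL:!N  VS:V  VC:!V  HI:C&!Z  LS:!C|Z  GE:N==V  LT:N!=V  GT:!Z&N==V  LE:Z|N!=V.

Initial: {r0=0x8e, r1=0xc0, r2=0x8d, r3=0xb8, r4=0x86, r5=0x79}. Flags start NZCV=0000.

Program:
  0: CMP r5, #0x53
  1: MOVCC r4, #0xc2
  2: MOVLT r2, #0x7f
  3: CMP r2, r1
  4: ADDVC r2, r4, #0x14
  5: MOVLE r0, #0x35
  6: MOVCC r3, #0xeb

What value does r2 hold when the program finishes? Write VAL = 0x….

VAL = 0x9a

[0] flags=0010 → (cmp)
[1] flags=0010 CC?F → skip
[2] flags=0010 LT?F → skip
[3] flags=1000 → (cmp)
[4] flags=1000 VC?T → r2=0x9a
[5] flags=1000 LE?T → r0=0x35
[6] flags=1000 CC?T → r3=0xeb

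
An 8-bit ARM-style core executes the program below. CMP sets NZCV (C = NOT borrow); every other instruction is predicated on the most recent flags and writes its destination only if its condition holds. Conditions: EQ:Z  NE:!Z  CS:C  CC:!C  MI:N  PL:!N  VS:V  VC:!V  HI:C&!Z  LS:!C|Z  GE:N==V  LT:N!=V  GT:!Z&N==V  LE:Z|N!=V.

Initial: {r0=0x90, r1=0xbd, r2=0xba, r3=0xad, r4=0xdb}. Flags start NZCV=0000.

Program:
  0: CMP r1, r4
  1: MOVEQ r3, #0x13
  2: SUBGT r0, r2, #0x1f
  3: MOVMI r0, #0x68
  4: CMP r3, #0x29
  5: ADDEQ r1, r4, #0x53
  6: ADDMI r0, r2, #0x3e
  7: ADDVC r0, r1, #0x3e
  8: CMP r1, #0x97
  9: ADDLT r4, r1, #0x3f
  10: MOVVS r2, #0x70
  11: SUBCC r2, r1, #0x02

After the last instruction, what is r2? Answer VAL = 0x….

VAL = 0xba

[0] flags=1000 → (cmp)
[1] flags=1000 EQ?F → skip
[2] flags=1000 GT?F → skip
[3] flags=1000 MI?T → r0=0x68
[4] flags=1010 → (cmp)
[5] flags=1010 EQ?F → skip
[6] flags=1010 MI?T → r0=0xf8
[7] flags=1010 VC?T → r0=0xfb
[8] flags=0010 → (cmp)
[9] flags=0010 LT?F → skip
[10] flags=0010 VS?F → skip
[11] flags=0010 CC?F → skip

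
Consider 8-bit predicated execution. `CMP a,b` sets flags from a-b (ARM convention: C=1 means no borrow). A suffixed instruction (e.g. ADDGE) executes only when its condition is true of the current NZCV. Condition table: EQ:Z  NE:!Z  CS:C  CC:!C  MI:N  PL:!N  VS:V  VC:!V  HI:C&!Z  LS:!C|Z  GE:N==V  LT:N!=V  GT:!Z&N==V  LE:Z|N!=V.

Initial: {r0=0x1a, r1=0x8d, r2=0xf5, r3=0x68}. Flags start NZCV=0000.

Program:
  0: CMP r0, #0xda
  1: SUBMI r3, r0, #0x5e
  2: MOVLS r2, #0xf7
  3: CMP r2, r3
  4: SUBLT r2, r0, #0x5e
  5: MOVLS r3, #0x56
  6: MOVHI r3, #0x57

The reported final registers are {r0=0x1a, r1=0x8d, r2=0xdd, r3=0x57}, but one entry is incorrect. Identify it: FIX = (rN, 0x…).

0: ✓ CMP  NZCV=0000
1: · SUBMI
2: ✓ MOVLS  r2←0xf7
3: ✓ CMP  NZCV=1010
4: ✓ SUBLT  r2←0xbc
5: · MOVLS
6: ✓ MOVHI  r3←0x57

FIX = (r2, 0xbc)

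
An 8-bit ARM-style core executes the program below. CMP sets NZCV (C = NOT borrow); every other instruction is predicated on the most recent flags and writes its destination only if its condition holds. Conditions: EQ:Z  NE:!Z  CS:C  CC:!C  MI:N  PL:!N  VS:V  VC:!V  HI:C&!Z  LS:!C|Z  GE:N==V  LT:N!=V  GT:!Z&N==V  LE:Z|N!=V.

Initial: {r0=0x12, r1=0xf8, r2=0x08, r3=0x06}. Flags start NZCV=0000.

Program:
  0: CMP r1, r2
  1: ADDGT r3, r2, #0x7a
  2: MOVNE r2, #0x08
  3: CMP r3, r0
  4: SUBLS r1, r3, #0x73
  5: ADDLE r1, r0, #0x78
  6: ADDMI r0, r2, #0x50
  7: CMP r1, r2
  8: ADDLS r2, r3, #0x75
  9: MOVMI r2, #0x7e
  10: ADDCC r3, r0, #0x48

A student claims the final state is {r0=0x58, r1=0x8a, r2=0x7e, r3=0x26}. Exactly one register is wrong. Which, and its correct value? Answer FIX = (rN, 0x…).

0: ✓ CMP  NZCV=1010
1: · ADDGT
2: ✓ MOVNE  r2←0x08
3: ✓ CMP  NZCV=1000
4: ✓ SUBLS  r1←0x93
5: ✓ ADDLE  r1←0x8a
6: ✓ ADDMI  r0←0x58
7: ✓ CMP  NZCV=1010
8: · ADDLS
9: ✓ MOVMI  r2←0x7e
10: · ADDCC

FIX = (r3, 0x06)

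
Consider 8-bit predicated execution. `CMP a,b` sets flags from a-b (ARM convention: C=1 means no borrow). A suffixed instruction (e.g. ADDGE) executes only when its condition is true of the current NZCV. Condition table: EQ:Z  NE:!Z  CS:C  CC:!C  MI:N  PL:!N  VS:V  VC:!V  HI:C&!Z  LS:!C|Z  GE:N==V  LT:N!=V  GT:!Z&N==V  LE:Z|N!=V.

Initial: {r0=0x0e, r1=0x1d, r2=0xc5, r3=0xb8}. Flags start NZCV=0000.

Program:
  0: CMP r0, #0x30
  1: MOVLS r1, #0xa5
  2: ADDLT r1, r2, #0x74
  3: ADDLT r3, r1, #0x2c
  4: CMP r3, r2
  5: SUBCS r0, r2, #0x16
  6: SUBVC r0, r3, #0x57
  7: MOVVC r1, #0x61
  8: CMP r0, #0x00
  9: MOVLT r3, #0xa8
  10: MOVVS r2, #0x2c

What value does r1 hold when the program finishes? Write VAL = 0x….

VAL = 0x39

0: ✓ CMP  NZCV=1000
1: ✓ MOVLS  r1←0xa5
2: ✓ ADDLT  r1←0x39
3: ✓ ADDLT  r3←0x65
4: ✓ CMP  NZCV=1001
5: · SUBCS
6: · SUBVC
7: · MOVVC
8: ✓ CMP  NZCV=0010
9: · MOVLT
10: · MOVVS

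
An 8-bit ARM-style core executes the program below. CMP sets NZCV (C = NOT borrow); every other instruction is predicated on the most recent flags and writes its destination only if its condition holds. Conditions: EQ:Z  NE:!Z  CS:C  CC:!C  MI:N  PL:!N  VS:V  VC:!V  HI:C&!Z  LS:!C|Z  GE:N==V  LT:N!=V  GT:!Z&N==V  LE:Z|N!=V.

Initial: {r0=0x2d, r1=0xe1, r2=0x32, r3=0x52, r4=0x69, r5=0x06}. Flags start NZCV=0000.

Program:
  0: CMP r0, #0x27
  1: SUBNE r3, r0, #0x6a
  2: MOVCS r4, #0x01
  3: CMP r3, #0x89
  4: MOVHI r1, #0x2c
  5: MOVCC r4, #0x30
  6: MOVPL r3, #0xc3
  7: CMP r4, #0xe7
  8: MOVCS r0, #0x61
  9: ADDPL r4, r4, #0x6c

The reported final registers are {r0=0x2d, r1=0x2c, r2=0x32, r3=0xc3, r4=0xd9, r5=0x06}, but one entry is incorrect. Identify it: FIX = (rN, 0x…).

0: ✓ CMP  NZCV=0010
1: ✓ SUBNE  r3←0xc3
2: ✓ MOVCS  r4←0x01
3: ✓ CMP  NZCV=0010
4: ✓ MOVHI  r1←0x2c
5: · MOVCC
6: ✓ MOVPL  r3←0xc3
7: ✓ CMP  NZCV=0000
8: · MOVCS
9: ✓ ADDPL  r4←0x6d

FIX = (r4, 0x6d)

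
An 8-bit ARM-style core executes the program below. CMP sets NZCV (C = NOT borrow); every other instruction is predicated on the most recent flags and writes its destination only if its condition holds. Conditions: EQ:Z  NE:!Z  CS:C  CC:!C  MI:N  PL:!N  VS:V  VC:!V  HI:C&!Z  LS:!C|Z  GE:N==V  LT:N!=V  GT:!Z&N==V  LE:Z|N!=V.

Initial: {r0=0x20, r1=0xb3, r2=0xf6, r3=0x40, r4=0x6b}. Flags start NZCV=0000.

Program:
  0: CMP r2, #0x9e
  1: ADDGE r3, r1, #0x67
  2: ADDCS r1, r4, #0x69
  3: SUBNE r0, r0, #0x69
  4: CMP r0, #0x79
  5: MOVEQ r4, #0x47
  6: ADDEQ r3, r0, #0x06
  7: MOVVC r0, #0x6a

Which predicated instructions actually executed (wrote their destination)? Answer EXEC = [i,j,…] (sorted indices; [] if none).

[0] flags=0010 → (cmp)
[1] flags=0010 GE?T → r3=0x1a
[2] flags=0010 CS?T → r1=0xd4
[3] flags=0010 NE?T → r0=0xb7
[4] flags=0011 → (cmp)
[5] flags=0011 EQ?F → skip
[6] flags=0011 EQ?F → skip
[7] flags=0011 VC?F → skip

EXEC = [1,2,3]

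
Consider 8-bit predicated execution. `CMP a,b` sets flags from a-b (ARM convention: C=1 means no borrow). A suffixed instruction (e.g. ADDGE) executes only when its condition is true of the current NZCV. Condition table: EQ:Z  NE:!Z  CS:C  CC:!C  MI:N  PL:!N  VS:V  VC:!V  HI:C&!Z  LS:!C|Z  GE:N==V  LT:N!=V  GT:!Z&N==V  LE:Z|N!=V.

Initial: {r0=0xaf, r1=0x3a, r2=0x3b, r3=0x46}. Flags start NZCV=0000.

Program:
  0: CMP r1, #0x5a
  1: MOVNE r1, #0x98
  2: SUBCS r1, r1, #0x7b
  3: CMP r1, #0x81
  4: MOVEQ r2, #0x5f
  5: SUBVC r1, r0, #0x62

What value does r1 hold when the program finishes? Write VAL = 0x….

VAL = 0x4d

[0] flags=1000 → (cmp)
[1] flags=1000 NE?T → r1=0x98
[2] flags=1000 CS?F → skip
[3] flags=0010 → (cmp)
[4] flags=0010 EQ?F → skip
[5] flags=0010 VC?T → r1=0x4d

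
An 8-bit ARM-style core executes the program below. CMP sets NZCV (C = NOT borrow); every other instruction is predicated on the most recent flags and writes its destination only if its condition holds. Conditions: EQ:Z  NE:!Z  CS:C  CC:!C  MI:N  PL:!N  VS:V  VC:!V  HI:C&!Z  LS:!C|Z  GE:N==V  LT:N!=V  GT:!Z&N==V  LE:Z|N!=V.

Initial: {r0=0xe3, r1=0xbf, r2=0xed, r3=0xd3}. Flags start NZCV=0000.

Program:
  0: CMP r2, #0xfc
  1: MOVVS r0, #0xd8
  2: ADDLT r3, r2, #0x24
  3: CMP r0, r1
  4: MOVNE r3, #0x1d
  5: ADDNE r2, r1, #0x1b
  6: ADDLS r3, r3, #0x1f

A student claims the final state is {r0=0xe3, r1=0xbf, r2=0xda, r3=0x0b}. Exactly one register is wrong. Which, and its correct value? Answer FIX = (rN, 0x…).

[0] flags=1000 → (cmp)
[1] flags=1000 VS?F → skip
[2] flags=1000 LT?T → r3=0x11
[3] flags=0010 → (cmp)
[4] flags=0010 NE?T → r3=0x1d
[5] flags=0010 NE?T → r2=0xda
[6] flags=0010 LS?F → skip

FIX = (r3, 0x1d)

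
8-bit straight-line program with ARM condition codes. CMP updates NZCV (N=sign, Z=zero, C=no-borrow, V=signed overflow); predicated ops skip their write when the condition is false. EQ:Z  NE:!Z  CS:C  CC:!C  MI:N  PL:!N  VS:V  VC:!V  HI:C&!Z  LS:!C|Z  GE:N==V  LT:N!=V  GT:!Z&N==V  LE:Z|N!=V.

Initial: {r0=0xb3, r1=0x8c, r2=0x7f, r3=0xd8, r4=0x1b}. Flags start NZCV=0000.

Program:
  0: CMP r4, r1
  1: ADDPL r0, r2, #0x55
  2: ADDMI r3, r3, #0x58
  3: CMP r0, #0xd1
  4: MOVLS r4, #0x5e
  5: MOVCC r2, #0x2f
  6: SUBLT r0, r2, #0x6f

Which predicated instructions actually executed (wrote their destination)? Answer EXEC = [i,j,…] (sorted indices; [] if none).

EXEC = [2,4,5,6]

0: ✓ CMP  NZCV=1001
1: · ADDPL
2: ✓ ADDMI  r3←0x30
3: ✓ CMP  NZCV=1000
4: ✓ MOVLS  r4←0x5e
5: ✓ MOVCC  r2←0x2f
6: ✓ SUBLT  r0←0xc0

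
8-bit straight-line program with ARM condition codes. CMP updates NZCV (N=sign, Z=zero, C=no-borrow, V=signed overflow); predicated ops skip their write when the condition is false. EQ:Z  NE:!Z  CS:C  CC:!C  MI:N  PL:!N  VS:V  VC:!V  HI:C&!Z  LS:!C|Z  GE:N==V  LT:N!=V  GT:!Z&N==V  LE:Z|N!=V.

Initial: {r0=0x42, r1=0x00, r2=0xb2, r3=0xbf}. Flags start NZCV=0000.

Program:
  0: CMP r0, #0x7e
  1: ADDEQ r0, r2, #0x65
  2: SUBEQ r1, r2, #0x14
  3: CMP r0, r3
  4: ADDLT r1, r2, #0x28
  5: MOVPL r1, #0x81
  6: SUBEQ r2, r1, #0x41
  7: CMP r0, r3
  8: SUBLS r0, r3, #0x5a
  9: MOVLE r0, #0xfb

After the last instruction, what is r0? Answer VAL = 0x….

0: ✓ CMP  NZCV=1000
1: · ADDEQ
2: · SUBEQ
3: ✓ CMP  NZCV=1001
4: · ADDLT
5: · MOVPL
6: · SUBEQ
7: ✓ CMP  NZCV=1001
8: ✓ SUBLS  r0←0x65
9: · MOVLE

VAL = 0x65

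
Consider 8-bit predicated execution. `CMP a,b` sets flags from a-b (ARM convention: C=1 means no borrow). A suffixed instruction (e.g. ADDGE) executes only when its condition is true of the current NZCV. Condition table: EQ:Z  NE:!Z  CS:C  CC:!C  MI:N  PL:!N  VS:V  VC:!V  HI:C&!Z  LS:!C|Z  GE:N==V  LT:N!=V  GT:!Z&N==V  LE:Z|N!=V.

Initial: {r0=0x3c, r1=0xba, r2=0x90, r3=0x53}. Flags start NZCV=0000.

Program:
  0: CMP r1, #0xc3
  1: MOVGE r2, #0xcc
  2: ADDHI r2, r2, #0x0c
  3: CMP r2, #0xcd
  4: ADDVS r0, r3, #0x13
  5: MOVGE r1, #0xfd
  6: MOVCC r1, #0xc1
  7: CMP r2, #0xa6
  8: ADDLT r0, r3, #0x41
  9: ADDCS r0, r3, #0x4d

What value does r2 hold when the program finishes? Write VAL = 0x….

VAL = 0x90

0: ✓ CMP  NZCV=1000
1: · MOVGE
2: · ADDHI
3: ✓ CMP  NZCV=1000
4: · ADDVS
5: · MOVGE
6: ✓ MOVCC  r1←0xc1
7: ✓ CMP  NZCV=1000
8: ✓ ADDLT  r0←0x94
9: · ADDCS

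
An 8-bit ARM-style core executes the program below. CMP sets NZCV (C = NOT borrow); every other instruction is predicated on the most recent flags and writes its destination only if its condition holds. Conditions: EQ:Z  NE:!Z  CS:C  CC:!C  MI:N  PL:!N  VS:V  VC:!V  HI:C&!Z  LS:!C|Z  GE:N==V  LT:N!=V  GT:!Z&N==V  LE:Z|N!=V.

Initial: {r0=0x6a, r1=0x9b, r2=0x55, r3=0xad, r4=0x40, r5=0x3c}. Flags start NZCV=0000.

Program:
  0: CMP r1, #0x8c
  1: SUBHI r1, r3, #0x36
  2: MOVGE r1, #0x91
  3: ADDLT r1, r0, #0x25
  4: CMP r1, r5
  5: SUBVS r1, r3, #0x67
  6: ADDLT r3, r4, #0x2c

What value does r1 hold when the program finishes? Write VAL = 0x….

VAL = 0x46

0: ✓ CMP  NZCV=0010
1: ✓ SUBHI  r1←0x77
2: ✓ MOVGE  r1←0x91
3: · ADDLT
4: ✓ CMP  NZCV=0011
5: ✓ SUBVS  r1←0x46
6: ✓ ADDLT  r3←0x6c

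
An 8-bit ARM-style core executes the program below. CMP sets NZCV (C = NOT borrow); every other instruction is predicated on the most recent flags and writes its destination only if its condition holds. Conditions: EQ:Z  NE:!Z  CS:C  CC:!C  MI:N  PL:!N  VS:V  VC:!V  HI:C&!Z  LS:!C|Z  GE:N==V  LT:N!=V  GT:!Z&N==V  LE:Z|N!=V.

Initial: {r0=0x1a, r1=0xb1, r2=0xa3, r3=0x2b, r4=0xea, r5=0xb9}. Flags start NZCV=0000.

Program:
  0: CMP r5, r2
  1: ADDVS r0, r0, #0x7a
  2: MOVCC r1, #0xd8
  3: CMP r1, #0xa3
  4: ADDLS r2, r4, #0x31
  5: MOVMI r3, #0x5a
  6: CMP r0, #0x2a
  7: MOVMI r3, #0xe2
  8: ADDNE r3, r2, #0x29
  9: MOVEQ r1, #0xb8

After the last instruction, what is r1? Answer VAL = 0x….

0: ✓ CMP  NZCV=0010
1: · ADDVS
2: · MOVCC
3: ✓ CMP  NZCV=0010
4: · ADDLS
5: · MOVMI
6: ✓ CMP  NZCV=1000
7: ✓ MOVMI  r3←0xe2
8: ✓ ADDNE  r3←0xcc
9: · MOVEQ

VAL = 0xb1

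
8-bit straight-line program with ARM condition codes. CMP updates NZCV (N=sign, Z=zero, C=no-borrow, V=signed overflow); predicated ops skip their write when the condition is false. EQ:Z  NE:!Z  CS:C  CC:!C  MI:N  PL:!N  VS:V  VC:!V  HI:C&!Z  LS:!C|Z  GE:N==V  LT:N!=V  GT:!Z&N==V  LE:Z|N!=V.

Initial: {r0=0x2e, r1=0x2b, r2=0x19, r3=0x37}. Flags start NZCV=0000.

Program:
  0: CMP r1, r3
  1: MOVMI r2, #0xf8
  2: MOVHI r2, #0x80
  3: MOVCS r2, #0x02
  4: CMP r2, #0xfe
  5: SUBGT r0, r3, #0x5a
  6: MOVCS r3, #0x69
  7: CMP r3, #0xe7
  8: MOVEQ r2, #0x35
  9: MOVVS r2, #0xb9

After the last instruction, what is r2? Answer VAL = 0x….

0: ✓ CMP  NZCV=1000
1: ✓ MOVMI  r2←0xf8
2: · MOVHI
3: · MOVCS
4: ✓ CMP  NZCV=1000
5: · SUBGT
6: · MOVCS
7: ✓ CMP  NZCV=0000
8: · MOVEQ
9: · MOVVS

VAL = 0xf8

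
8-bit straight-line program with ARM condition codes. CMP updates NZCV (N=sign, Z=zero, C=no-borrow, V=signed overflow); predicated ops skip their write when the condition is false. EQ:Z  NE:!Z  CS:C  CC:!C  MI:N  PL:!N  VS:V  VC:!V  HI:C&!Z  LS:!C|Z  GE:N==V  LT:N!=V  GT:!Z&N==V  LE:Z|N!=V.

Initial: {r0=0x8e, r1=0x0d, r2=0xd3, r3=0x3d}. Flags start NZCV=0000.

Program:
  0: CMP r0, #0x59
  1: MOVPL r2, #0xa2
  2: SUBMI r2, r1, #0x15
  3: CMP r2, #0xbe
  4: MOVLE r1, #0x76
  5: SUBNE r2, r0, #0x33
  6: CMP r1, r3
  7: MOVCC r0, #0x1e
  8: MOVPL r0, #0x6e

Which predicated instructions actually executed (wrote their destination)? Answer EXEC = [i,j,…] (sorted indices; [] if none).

EXEC = [1,4,5,8]

[0] flags=0011 → (cmp)
[1] flags=0011 PL?T → r2=0xa2
[2] flags=0011 MI?F → skip
[3] flags=1000 → (cmp)
[4] flags=1000 LE?T → r1=0x76
[5] flags=1000 NE?T → r2=0x5b
[6] flags=0010 → (cmp)
[7] flags=0010 CC?F → skip
[8] flags=0010 PL?T → r0=0x6e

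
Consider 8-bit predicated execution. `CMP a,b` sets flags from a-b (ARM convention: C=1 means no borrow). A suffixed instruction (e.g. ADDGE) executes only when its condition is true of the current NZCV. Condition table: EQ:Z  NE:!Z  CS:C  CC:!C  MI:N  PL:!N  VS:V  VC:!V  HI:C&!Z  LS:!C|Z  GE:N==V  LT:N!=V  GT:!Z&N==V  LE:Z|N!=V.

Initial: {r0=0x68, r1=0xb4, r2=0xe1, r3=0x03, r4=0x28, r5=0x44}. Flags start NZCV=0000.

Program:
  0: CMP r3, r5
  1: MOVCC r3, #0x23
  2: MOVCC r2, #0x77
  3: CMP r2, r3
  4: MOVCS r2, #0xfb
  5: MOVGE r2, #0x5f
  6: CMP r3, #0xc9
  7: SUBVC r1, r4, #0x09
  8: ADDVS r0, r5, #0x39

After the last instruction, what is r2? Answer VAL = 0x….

VAL = 0x5f

0: ✓ CMP  NZCV=1000
1: ✓ MOVCC  r3←0x23
2: ✓ MOVCC  r2←0x77
3: ✓ CMP  NZCV=0010
4: ✓ MOVCS  r2←0xfb
5: ✓ MOVGE  r2←0x5f
6: ✓ CMP  NZCV=0000
7: ✓ SUBVC  r1←0x1f
8: · ADDVS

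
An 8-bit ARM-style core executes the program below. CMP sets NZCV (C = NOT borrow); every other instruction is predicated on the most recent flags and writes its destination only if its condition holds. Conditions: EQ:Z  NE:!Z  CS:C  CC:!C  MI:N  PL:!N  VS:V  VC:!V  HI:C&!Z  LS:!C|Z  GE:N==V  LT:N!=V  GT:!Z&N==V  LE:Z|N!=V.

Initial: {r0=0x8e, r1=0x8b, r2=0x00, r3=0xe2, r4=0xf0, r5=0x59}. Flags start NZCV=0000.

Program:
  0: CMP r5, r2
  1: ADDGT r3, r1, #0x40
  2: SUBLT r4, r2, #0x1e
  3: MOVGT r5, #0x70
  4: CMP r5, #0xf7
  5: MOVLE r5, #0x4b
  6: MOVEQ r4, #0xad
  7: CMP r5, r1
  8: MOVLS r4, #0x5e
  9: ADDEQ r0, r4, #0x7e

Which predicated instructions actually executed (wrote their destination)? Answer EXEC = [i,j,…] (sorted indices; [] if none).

EXEC = [1,3,8]

0: ✓ CMP  NZCV=0010
1: ✓ ADDGT  r3←0xcb
2: · SUBLT
3: ✓ MOVGT  r5←0x70
4: ✓ CMP  NZCV=0000
5: · MOVLE
6: · MOVEQ
7: ✓ CMP  NZCV=1001
8: ✓ MOVLS  r4←0x5e
9: · ADDEQ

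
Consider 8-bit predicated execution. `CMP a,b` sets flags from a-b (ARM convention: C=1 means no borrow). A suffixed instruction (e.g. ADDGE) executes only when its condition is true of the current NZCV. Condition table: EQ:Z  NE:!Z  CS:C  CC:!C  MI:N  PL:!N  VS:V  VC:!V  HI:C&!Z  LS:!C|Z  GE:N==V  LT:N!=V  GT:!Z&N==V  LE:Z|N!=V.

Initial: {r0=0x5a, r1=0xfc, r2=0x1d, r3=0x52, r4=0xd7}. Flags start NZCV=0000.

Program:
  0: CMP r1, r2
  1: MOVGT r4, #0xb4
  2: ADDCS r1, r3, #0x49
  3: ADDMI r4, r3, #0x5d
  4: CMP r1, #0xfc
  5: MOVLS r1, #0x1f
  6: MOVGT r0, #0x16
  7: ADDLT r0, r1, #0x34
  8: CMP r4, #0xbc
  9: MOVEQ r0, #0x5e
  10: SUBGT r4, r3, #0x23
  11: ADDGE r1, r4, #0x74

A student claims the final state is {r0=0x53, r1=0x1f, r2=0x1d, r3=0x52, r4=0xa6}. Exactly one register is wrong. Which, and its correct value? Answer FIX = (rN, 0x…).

FIX = (r4, 0xaf)

[0] flags=1010 → (cmp)
[1] flags=1010 GT?F → skip
[2] flags=1010 CS?T → r1=0x9b
[3] flags=1010 MI?T → r4=0xaf
[4] flags=1000 → (cmp)
[5] flags=1000 LS?T → r1=0x1f
[6] flags=1000 GT?F → skip
[7] flags=1000 LT?T → r0=0x53
[8] flags=1000 → (cmp)
[9] flags=1000 EQ?F → skip
[10] flags=1000 GT?F → skip
[11] flags=1000 GE?F → skip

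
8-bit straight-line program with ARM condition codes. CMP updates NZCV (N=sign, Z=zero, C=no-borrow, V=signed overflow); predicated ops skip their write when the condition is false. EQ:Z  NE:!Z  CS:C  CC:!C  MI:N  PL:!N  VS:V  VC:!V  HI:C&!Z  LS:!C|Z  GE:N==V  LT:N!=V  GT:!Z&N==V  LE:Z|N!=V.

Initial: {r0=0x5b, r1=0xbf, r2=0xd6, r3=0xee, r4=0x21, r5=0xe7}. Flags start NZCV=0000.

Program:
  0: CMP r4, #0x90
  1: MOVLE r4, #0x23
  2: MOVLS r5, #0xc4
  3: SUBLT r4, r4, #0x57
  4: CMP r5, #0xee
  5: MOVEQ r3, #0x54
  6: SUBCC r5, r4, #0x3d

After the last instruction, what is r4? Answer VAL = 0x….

[0] flags=1001 → (cmp)
[1] flags=1001 LE?F → skip
[2] flags=1001 LS?T → r5=0xc4
[3] flags=1001 LT?F → skip
[4] flags=1000 → (cmp)
[5] flags=1000 EQ?F → skip
[6] flags=1000 CC?T → r5=0xe4

VAL = 0x21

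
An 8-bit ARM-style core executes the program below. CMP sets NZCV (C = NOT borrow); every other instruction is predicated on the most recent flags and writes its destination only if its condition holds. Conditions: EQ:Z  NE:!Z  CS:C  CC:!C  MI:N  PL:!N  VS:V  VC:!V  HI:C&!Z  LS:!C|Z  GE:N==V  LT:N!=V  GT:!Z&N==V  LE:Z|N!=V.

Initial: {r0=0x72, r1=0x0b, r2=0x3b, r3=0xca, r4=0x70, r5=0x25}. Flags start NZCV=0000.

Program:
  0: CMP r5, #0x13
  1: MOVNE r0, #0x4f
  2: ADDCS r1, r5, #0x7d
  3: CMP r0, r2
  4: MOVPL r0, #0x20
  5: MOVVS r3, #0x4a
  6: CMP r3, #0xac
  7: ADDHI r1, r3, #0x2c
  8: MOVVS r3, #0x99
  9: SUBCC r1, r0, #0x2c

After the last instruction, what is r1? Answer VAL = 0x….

VAL = 0xf6

0: ✓ CMP  NZCV=0010
1: ✓ MOVNE  r0←0x4f
2: ✓ ADDCS  r1←0xa2
3: ✓ CMP  NZCV=0010
4: ✓ MOVPL  r0←0x20
5: · MOVVS
6: ✓ CMP  NZCV=0010
7: ✓ ADDHI  r1←0xf6
8: · MOVVS
9: · SUBCC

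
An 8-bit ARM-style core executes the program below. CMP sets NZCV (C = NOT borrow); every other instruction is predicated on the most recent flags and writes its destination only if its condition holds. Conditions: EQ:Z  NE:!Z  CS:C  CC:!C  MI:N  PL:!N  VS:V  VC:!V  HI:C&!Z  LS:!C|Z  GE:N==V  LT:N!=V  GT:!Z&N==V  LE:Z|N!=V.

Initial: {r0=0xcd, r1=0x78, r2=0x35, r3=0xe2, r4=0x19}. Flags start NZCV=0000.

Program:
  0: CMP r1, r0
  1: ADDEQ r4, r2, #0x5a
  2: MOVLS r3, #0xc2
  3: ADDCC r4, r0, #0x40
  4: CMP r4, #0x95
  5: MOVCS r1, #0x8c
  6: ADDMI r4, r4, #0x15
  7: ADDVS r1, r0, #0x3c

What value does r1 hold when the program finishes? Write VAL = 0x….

[0] flags=1001 → (cmp)
[1] flags=1001 EQ?F → skip
[2] flags=1001 LS?T → r3=0xc2
[3] flags=1001 CC?T → r4=0x0d
[4] flags=0000 → (cmp)
[5] flags=0000 CS?F → skip
[6] flags=0000 MI?F → skip
[7] flags=0000 VS?F → skip

VAL = 0x78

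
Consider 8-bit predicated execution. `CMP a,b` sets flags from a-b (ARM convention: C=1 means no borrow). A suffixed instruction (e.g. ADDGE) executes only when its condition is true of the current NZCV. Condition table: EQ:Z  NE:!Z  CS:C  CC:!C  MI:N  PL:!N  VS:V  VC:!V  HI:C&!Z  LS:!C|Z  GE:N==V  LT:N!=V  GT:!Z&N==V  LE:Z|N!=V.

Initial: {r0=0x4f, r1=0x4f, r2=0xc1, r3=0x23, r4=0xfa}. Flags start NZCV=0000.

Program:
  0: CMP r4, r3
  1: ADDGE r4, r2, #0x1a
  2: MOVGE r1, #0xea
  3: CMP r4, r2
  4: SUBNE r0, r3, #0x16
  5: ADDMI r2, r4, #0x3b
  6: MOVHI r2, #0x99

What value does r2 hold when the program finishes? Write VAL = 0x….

VAL = 0x99

[0] flags=1010 → (cmp)
[1] flags=1010 GE?F → skip
[2] flags=1010 GE?F → skip
[3] flags=0010 → (cmp)
[4] flags=0010 NE?T → r0=0x0d
[5] flags=0010 MI?F → skip
[6] flags=0010 HI?T → r2=0x99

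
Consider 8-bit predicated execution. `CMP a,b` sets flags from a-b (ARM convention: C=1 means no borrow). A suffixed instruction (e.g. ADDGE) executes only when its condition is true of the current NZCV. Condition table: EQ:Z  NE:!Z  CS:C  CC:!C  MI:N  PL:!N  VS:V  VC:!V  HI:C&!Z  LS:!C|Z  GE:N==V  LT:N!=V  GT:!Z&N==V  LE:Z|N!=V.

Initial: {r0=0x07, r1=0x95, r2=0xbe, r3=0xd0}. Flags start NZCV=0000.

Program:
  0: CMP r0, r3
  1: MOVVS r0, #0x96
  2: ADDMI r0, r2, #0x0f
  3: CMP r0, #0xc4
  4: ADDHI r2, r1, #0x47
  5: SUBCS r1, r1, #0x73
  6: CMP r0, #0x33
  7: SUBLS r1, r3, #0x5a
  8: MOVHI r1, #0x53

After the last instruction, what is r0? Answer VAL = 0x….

VAL = 0x07

[0] flags=0000 → (cmp)
[1] flags=0000 VS?F → skip
[2] flags=0000 MI?F → skip
[3] flags=0000 → (cmp)
[4] flags=0000 HI?F → skip
[5] flags=0000 CS?F → skip
[6] flags=1000 → (cmp)
[7] flags=1000 LS?T → r1=0x76
[8] flags=1000 HI?F → skip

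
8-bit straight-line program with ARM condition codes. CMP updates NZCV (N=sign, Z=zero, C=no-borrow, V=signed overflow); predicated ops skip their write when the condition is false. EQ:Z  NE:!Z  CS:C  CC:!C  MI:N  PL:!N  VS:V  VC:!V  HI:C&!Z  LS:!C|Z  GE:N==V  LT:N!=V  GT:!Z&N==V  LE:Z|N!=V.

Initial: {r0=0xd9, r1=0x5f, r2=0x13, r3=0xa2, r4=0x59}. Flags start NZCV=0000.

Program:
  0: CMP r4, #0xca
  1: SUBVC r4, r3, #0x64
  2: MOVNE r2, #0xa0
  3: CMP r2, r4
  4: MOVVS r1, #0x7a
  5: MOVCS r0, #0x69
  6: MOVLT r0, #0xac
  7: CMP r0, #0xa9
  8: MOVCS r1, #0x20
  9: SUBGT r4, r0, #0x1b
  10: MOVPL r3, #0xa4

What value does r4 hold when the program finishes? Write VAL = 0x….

0: ✓ CMP  NZCV=1001
1: · SUBVC
2: ✓ MOVNE  r2←0xa0
3: ✓ CMP  NZCV=0011
4: ✓ MOVVS  r1←0x7a
5: ✓ MOVCS  r0←0x69
6: ✓ MOVLT  r0←0xac
7: ✓ CMP  NZCV=0010
8: ✓ MOVCS  r1←0x20
9: ✓ SUBGT  r4←0x91
10: ✓ MOVPL  r3←0xa4

VAL = 0x91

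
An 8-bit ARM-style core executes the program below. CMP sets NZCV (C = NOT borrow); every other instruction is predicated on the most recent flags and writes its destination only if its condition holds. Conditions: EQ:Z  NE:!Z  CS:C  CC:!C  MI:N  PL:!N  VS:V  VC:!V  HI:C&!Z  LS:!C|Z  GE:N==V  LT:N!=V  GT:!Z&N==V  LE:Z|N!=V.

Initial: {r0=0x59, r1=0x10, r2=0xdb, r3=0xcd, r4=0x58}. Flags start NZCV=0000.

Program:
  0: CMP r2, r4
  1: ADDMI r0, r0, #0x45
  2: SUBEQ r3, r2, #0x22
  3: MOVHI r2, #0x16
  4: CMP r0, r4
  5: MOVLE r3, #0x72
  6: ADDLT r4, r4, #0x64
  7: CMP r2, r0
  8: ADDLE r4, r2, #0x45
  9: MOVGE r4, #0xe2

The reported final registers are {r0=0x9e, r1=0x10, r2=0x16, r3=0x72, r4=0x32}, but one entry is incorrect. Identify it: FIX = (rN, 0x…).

[0] flags=1010 → (cmp)
[1] flags=1010 MI?T → r0=0x9e
[2] flags=1010 EQ?F → skip
[3] flags=1010 HI?T → r2=0x16
[4] flags=0011 → (cmp)
[5] flags=0011 LE?T → r3=0x72
[6] flags=0011 LT?T → r4=0xbc
[7] flags=0000 → (cmp)
[8] flags=0000 LE?F → skip
[9] flags=0000 GE?T → r4=0xe2

FIX = (r4, 0xe2)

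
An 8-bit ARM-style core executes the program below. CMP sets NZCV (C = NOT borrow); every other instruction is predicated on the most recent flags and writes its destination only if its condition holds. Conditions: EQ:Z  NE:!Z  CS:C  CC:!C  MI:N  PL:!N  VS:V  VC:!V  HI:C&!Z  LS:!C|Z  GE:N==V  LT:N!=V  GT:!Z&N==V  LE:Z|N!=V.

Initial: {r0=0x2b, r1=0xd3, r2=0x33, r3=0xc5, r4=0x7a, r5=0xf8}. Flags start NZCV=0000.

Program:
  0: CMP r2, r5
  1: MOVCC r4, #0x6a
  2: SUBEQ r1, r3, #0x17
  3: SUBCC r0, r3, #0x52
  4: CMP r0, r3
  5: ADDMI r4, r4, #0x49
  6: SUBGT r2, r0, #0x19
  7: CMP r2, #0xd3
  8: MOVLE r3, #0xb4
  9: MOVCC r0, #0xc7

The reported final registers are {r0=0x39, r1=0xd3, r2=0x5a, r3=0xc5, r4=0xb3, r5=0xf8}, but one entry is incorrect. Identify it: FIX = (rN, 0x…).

FIX = (r0, 0xc7)

0: ✓ CMP  NZCV=0000
1: ✓ MOVCC  r4←0x6a
2: · SUBEQ
3: ✓ SUBCC  r0←0x73
4: ✓ CMP  NZCV=1001
5: ✓ ADDMI  r4←0xb3
6: ✓ SUBGT  r2←0x5a
7: ✓ CMP  NZCV=1001
8: · MOVLE
9: ✓ MOVCC  r0←0xc7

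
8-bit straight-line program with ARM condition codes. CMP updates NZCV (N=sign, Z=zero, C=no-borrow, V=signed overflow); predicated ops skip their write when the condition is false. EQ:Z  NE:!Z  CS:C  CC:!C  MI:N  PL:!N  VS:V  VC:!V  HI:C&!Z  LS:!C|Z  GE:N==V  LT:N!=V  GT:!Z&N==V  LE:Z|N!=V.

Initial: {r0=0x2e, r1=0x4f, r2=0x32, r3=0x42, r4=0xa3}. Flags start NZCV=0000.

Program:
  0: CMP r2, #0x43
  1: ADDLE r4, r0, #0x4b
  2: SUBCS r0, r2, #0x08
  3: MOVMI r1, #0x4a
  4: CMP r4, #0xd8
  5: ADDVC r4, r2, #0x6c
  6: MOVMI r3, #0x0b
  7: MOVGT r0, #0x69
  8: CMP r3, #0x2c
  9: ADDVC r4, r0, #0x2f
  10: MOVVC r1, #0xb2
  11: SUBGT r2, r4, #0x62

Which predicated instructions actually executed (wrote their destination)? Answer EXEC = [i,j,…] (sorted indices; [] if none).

EXEC = [1,3,6,7,9,10]

0: ✓ CMP  NZCV=1000
1: ✓ ADDLE  r4←0x79
2: · SUBCS
3: ✓ MOVMI  r1←0x4a
4: ✓ CMP  NZCV=1001
5: · ADDVC
6: ✓ MOVMI  r3←0x0b
7: ✓ MOVGT  r0←0x69
8: ✓ CMP  NZCV=1000
9: ✓ ADDVC  r4←0x98
10: ✓ MOVVC  r1←0xb2
11: · SUBGT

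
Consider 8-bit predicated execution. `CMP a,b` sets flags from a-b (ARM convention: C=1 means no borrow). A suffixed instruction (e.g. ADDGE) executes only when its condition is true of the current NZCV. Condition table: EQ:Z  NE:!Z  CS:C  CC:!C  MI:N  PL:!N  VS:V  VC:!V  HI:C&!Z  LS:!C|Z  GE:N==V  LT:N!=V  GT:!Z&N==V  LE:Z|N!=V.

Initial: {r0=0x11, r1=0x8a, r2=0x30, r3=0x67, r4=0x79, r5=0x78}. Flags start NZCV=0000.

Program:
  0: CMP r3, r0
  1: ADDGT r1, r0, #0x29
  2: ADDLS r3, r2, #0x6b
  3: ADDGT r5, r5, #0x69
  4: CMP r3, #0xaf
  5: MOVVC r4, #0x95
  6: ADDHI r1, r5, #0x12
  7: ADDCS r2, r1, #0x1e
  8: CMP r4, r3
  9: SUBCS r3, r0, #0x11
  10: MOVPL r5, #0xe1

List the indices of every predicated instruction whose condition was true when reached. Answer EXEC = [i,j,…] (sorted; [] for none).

EXEC = [1,3,9,10]

[0] flags=0010 → (cmp)
[1] flags=0010 GT?T → r1=0x3a
[2] flags=0010 LS?F → skip
[3] flags=0010 GT?T → r5=0xe1
[4] flags=1001 → (cmp)
[5] flags=1001 VC?F → skip
[6] flags=1001 HI?F → skip
[7] flags=1001 CS?F → skip
[8] flags=0010 → (cmp)
[9] flags=0010 CS?T → r3=0x00
[10] flags=0010 PL?T → r5=0xe1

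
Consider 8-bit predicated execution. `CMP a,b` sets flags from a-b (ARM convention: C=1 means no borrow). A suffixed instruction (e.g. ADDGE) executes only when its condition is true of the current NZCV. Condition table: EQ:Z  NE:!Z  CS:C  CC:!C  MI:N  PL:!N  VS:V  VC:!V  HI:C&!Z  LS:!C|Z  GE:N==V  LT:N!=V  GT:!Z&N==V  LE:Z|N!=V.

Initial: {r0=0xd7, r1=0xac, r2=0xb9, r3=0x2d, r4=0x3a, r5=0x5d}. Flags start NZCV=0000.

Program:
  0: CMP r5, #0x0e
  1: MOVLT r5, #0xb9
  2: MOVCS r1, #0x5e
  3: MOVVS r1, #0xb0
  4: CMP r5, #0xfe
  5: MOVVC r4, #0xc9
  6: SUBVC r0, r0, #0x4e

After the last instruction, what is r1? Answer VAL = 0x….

VAL = 0x5e

[0] flags=0010 → (cmp)
[1] flags=0010 LT?F → skip
[2] flags=0010 CS?T → r1=0x5e
[3] flags=0010 VS?F → skip
[4] flags=0000 → (cmp)
[5] flags=0000 VC?T → r4=0xc9
[6] flags=0000 VC?T → r0=0x89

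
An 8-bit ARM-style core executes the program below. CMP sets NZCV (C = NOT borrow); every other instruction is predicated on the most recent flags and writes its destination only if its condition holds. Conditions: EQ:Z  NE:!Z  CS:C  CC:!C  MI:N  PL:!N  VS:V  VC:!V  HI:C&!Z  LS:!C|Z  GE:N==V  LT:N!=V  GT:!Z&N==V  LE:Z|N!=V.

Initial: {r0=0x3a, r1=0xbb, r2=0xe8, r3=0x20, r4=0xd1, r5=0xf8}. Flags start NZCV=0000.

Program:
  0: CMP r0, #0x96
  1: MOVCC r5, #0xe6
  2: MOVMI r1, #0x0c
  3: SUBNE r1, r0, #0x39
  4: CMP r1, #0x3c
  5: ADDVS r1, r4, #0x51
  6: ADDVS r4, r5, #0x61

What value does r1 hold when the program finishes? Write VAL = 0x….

VAL = 0x01

0: ✓ CMP  NZCV=1001
1: ✓ MOVCC  r5←0xe6
2: ✓ MOVMI  r1←0x0c
3: ✓ SUBNE  r1←0x01
4: ✓ CMP  NZCV=1000
5: · ADDVS
6: · ADDVS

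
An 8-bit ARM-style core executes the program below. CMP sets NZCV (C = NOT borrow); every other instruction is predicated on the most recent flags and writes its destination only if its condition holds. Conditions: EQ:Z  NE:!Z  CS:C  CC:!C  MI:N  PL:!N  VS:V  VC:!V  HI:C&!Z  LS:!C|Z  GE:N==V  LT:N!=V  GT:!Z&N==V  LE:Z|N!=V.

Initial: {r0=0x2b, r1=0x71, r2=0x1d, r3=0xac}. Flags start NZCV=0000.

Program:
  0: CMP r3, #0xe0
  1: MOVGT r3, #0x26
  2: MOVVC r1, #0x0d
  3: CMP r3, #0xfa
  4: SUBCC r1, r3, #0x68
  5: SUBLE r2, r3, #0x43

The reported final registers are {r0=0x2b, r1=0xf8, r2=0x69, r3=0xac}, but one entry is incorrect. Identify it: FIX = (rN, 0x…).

[0] flags=1000 → (cmp)
[1] flags=1000 GT?F → skip
[2] flags=1000 VC?T → r1=0x0d
[3] flags=1000 → (cmp)
[4] flags=1000 CC?T → r1=0x44
[5] flags=1000 LE?T → r2=0x69

FIX = (r1, 0x44)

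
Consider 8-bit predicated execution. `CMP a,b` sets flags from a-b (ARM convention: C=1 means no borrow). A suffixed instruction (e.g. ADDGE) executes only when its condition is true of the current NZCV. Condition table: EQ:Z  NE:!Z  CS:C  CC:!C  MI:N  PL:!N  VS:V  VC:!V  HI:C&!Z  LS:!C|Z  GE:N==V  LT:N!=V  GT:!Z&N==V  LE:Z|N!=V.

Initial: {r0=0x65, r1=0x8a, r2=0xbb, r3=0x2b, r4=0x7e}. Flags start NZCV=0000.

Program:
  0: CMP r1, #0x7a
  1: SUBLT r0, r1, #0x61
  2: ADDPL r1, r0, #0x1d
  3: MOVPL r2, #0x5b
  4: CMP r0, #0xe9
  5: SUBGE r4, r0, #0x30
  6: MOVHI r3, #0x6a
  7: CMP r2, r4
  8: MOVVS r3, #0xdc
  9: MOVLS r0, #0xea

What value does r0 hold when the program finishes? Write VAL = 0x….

VAL = 0xea

[0] flags=0011 → (cmp)
[1] flags=0011 LT?T → r0=0x29
[2] flags=0011 PL?T → r1=0x46
[3] flags=0011 PL?T → r2=0x5b
[4] flags=0000 → (cmp)
[5] flags=0000 GE?T → r4=0xf9
[6] flags=0000 HI?F → skip
[7] flags=0000 → (cmp)
[8] flags=0000 VS?F → skip
[9] flags=0000 LS?T → r0=0xea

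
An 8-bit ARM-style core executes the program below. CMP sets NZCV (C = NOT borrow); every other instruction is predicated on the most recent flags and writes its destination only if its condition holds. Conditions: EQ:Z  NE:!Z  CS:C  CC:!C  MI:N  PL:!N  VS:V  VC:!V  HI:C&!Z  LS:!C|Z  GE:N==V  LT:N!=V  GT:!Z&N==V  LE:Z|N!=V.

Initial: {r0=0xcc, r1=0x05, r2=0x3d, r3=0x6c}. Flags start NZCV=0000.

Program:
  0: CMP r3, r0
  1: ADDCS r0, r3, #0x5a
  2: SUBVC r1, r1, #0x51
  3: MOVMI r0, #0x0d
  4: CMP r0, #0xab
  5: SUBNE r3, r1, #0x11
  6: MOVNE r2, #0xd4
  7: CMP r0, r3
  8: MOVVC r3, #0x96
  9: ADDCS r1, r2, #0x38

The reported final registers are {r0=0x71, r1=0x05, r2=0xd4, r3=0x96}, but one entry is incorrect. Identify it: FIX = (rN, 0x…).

0: ✓ CMP  NZCV=1001
1: · ADDCS
2: · SUBVC
3: ✓ MOVMI  r0←0x0d
4: ✓ CMP  NZCV=0000
5: ✓ SUBNE  r3←0xf4
6: ✓ MOVNE  r2←0xd4
7: ✓ CMP  NZCV=0000
8: ✓ MOVVC  r3←0x96
9: · ADDCS

FIX = (r0, 0x0d)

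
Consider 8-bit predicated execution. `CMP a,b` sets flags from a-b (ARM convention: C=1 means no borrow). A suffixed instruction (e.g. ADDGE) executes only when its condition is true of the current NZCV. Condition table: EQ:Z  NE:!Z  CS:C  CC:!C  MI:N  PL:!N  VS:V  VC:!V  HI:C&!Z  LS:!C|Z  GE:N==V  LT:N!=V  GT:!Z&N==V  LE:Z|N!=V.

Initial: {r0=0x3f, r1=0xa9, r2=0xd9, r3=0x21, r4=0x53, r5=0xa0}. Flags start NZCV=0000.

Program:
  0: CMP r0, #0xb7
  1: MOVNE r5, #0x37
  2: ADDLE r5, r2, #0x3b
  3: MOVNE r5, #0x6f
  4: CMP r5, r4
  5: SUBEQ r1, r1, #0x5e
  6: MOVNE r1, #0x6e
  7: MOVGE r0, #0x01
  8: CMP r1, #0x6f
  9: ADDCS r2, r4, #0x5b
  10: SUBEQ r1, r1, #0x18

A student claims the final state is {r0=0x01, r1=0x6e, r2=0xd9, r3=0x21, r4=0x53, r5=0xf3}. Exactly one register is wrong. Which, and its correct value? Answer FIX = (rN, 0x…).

0: ✓ CMP  NZCV=1001
1: ✓ MOVNE  r5←0x37
2: · ADDLE
3: ✓ MOVNE  r5←0x6f
4: ✓ CMP  NZCV=0010
5: · SUBEQ
6: ✓ MOVNE  r1←0x6e
7: ✓ MOVGE  r0←0x01
8: ✓ CMP  NZCV=1000
9: · ADDCS
10: · SUBEQ

FIX = (r5, 0x6f)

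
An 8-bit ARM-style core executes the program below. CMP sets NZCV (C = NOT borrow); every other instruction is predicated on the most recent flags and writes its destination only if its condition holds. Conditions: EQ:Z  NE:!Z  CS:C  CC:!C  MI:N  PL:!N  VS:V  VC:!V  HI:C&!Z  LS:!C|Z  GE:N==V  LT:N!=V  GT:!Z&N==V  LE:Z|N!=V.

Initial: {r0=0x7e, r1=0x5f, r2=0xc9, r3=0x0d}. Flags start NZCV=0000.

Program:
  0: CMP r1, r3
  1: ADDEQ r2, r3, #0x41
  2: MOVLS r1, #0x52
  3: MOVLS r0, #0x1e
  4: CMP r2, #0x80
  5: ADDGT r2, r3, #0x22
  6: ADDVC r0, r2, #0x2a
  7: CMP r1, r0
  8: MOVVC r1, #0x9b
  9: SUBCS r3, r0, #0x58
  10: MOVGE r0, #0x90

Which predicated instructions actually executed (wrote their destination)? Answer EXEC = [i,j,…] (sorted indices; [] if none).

EXEC = [5,6,8,9,10]

0: ✓ CMP  NZCV=0010
1: · ADDEQ
2: · MOVLS
3: · MOVLS
4: ✓ CMP  NZCV=0010
5: ✓ ADDGT  r2←0x2f
6: ✓ ADDVC  r0←0x59
7: ✓ CMP  NZCV=0010
8: ✓ MOVVC  r1←0x9b
9: ✓ SUBCS  r3←0x01
10: ✓ MOVGE  r0←0x90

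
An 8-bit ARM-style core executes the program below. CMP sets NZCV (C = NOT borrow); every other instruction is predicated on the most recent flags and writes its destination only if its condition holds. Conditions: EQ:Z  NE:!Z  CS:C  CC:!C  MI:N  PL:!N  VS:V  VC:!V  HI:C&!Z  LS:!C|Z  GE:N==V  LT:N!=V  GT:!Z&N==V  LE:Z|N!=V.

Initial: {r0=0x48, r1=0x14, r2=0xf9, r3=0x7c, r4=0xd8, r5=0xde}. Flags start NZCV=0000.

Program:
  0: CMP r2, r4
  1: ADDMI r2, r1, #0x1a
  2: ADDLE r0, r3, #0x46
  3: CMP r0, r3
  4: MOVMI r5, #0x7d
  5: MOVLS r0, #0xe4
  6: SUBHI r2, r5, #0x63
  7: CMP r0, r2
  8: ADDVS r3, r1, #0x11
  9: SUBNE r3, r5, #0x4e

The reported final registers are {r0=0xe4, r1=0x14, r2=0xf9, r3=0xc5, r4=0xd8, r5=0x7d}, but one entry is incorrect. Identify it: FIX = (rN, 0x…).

0: ✓ CMP  NZCV=0010
1: · ADDMI
2: · ADDLE
3: ✓ CMP  NZCV=1000
4: ✓ MOVMI  r5←0x7d
5: ✓ MOVLS  r0←0xe4
6: · SUBHI
7: ✓ CMP  NZCV=1000
8: · ADDVS
9: ✓ SUBNE  r3←0x2f

FIX = (r3, 0x2f)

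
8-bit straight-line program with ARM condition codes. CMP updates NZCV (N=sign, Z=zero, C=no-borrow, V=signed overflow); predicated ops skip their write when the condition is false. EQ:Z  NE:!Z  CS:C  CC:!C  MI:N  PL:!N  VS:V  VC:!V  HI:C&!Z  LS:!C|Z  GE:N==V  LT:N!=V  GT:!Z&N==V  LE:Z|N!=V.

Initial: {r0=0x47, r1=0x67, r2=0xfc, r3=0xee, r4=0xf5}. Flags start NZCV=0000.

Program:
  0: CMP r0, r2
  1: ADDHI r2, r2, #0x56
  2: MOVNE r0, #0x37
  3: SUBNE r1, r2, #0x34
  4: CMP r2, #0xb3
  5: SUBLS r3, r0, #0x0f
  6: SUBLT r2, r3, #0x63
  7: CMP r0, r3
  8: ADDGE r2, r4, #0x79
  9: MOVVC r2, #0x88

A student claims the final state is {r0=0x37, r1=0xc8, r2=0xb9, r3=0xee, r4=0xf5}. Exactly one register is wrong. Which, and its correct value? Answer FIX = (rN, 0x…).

FIX = (r2, 0x88)

[0] flags=0000 → (cmp)
[1] flags=0000 HI?F → skip
[2] flags=0000 NE?T → r0=0x37
[3] flags=0000 NE?T → r1=0xc8
[4] flags=0010 → (cmp)
[5] flags=0010 LS?F → skip
[6] flags=0010 LT?F → skip
[7] flags=0000 → (cmp)
[8] flags=0000 GE?T → r2=0x6e
[9] flags=0000 VC?T → r2=0x88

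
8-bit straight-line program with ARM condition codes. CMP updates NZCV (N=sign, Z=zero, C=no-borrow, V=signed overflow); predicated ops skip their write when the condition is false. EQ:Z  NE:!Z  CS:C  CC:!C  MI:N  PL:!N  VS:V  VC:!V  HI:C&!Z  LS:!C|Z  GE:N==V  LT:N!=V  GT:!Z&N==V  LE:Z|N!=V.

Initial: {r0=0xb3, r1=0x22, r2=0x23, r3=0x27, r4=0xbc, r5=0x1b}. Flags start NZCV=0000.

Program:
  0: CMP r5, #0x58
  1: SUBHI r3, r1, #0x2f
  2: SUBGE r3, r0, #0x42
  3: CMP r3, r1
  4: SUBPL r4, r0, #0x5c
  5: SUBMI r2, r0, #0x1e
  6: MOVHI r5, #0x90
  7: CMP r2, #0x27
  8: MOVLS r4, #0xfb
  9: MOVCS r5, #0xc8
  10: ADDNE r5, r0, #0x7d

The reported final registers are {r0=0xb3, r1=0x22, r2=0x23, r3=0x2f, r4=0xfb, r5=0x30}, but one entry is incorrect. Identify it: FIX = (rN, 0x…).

0: ✓ CMP  NZCV=1000
1: · SUBHI
2: · SUBGE
3: ✓ CMP  NZCV=0010
4: ✓ SUBPL  r4←0x57
5: · SUBMI
6: ✓ MOVHI  r5←0x90
7: ✓ CMP  NZCV=1000
8: ✓ MOVLS  r4←0xfb
9: · MOVCS
10: ✓ ADDNE  r5←0x30

FIX = (r3, 0x27)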